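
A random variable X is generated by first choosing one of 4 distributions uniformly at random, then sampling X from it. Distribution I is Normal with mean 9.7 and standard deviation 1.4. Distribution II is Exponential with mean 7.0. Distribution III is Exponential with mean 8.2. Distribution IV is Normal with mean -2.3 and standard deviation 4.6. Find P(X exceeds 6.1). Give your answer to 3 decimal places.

0.481

Conditional on each component, P(X > 6.1): I: 0.994936; II: 0.418353; III: 0.475256; IV: 0.0339186.
By total probability, P(X > 6.1) = 0.25·0.994936 + 0.25·0.418353 + 0.25·0.475256 + 0.25·0.0339186 = 0.480616.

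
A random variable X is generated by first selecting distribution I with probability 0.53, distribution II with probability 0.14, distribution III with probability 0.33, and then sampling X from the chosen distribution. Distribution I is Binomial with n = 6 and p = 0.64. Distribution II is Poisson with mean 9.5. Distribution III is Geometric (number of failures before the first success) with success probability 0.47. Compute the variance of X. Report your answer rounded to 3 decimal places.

Per component, I: μ=3.84, E[X²]=16.128; II: μ=9.5, E[X²]=99.75; III: μ=1.12766, E[X²]=3.67089.
E[X] = 0.53·3.84 + 0.14·9.5 + 0.33·1.12766 = 3.73733.
E[X²] = 0.53·16.128 + 0.14·99.75 + 0.33·3.67089 = 23.7242.
Var(X) = E[X²] − (E[X])² = 23.7242 − 13.9676 = 9.75662.

9.757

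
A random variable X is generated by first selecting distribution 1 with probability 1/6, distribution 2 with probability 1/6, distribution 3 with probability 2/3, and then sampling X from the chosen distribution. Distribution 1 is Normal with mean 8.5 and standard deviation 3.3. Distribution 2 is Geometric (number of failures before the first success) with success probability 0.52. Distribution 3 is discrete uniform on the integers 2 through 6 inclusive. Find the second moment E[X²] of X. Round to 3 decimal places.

For each component E[X²] = Var + (mean)², giving 1: 83.14; 2: 2.62722; 3: 18.
Overall E[X²] = 0.166667·83.14 + 0.166667·2.62722 + 0.666667·18 = 26.2945.

26.295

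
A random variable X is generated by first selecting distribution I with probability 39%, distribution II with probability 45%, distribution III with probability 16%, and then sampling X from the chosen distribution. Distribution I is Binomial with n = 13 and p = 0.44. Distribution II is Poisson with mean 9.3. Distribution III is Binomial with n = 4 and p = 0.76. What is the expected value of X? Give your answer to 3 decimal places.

6.902

Component means — I: 5.72; II: 9.3; III: 3.04.
E[X] = 0.39·5.72 + 0.45·9.3 + 0.16·3.04 = 6.9022.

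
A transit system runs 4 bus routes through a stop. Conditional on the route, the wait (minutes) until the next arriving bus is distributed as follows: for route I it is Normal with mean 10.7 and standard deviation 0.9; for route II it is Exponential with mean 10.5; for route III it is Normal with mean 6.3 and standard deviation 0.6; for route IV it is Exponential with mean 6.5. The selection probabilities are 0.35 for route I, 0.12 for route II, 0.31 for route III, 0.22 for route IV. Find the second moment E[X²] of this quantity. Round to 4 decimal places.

For each component E[X²] = Var + (mean)², giving I: 115.3; II: 220.5; III: 40.05; IV: 84.5.
Overall E[X²] = 0.35·115.3 + 0.12·220.5 + 0.31·40.05 + 0.22·84.5 = 97.8205.

97.8205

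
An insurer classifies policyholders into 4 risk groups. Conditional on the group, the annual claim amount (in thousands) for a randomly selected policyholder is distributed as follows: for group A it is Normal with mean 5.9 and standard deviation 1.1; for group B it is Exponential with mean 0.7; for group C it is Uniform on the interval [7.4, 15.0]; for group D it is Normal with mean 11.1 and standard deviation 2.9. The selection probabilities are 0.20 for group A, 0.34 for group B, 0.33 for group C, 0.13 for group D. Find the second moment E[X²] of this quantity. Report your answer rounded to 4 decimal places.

67.6314

For each component E[X²] = Var + (mean)², giving A: 36.02; B: 0.98; C: 130.253; D: 131.62.
Overall E[X²] = 0.2·36.02 + 0.34·0.98 + 0.33·130.253 + 0.13·131.62 = 67.6314.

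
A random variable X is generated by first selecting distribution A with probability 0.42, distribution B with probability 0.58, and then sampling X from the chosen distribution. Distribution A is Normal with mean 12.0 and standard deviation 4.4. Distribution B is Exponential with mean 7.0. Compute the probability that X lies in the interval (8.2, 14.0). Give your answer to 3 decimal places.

0.303

Conditional on each component, P(8.2 < X < 14.0): A: 0.481388; B: 0.174589.
By total probability, P(8.2 < X < 14.0) = 0.42·0.481388 + 0.58·0.174589 = 0.303444.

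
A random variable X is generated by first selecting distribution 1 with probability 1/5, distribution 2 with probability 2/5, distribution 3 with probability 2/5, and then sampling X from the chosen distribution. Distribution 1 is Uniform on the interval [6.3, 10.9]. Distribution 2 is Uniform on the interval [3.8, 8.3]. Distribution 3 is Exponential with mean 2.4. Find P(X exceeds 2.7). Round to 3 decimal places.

Conditional on each component, P(X > 2.7): 1: 1; 2: 1; 3: 0.324652.
By total probability, P(X > 2.7) = 0.2·1 + 0.4·1 + 0.4·0.324652 = 0.729861.

0.730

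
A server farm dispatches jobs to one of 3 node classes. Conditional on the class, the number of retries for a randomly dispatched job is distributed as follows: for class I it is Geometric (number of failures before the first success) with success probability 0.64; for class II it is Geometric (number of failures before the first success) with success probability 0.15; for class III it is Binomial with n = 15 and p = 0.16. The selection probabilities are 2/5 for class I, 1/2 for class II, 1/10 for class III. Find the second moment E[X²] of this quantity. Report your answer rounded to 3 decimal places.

36.200

For each component E[X²] = Var + (mean)², giving I: 1.19531; II: 69.8889; III: 7.776.
Overall E[X²] = 0.4·1.19531 + 0.5·69.8889 + 0.1·7.776 = 36.2002.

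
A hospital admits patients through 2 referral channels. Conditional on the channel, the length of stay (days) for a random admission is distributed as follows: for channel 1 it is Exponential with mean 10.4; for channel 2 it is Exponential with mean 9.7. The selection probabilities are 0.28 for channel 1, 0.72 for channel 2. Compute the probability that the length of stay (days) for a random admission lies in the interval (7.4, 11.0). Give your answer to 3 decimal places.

0.144

Conditional on each channel, P(7.4 < X < 11.0): 1: 0.143632; 2: 0.144581.
By total probability, P(7.4 < X < 11.0) = 0.28·0.143632 + 0.72·0.144581 = 0.144316.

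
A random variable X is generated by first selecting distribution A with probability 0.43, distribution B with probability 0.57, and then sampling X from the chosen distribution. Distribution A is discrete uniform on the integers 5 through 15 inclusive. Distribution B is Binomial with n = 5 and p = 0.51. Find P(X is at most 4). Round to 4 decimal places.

Conditional on each component, P(X ≤ 4): A: 0; B: 0.965497.
By total probability, P(X ≤ 4) = 0.43·0 + 0.57·0.965497 = 0.550334.

0.5503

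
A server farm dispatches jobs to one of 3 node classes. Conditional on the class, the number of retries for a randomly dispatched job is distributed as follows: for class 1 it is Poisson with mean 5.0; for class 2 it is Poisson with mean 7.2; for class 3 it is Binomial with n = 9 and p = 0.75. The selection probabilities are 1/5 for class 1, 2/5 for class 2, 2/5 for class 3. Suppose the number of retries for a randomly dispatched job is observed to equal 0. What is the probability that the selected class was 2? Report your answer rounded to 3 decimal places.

Likelihoods P(X=0 | ·): 1: 0.00673795; 2: 0.000746586; 3: 3.8147e-06.
Posterior ∝ prior × likelihood. Numerator for 2: 0.4·0.000746586 = 0.000298634.
Normalizing constant: 0.2·0.00673795 + 0.4·0.000746586 + 0.4·3.8147e-06 = 0.00164775.
P(2 | observation) = 0.000298634 / 0.00164775 = 0.181238.

0.181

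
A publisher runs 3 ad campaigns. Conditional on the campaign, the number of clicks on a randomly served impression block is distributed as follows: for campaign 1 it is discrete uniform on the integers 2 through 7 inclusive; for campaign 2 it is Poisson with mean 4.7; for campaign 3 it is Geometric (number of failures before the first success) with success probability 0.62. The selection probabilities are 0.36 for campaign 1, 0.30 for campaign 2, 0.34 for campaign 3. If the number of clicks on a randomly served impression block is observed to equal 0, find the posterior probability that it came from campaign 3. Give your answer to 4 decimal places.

0.9872

Likelihoods P(X=0 | ·): 1: 0; 2: 0.00909528; 3: 0.62.
Posterior ∝ prior × likelihood. Numerator for 3: 0.34·0.62 = 0.2108.
Normalizing constant: 0.36·0 + 0.3·0.00909528 + 0.34·0.62 = 0.213529.
P(3 | observation) = 0.2108 / 0.213529 = 0.987221.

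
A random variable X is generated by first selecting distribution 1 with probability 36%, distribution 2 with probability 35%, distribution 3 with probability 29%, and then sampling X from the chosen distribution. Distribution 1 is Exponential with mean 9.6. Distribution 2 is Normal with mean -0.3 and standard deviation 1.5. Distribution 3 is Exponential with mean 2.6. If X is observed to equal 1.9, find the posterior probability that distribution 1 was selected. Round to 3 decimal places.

0.265

Likelihoods f(1.9 | ·): 1: 0.0854623; 2: 0.0907217; 3: 0.185207.
Posterior ∝ prior × likelihood. Numerator for 1: 0.36·0.0854623 = 0.0307664.
Normalizing constant: 0.36·0.0854623 + 0.35·0.0907217 + 0.29·0.185207 = 0.116229.
P(1 | observation) = 0.0307664 / 0.116229 = 0.264705.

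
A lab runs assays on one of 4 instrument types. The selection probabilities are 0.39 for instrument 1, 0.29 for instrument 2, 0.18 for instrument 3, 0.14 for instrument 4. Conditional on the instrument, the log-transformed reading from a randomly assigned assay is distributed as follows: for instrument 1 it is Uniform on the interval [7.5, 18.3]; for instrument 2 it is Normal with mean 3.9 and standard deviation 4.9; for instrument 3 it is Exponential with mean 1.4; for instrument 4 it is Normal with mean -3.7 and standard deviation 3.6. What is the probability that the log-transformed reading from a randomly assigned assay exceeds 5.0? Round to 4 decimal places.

0.5154

Conditional on each instrument, P(X > 5.0): 1: 1; 2: 0.411188; 3: 0.0281157; 4: 0.00783168.
By total probability, P(X > 5.0) = 0.39·1 + 0.29·0.411188 + 0.18·0.0281157 + 0.14·0.00783168 = 0.515402.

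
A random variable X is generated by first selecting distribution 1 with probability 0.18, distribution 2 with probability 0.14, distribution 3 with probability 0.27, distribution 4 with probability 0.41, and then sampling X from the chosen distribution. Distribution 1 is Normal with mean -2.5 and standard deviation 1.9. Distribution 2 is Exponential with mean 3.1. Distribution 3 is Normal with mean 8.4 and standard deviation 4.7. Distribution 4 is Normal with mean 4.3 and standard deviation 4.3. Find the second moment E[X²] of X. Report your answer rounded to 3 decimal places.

For each component E[X²] = Var + (mean)², giving 1: 9.86; 2: 19.22; 3: 92.65; 4: 36.98.
Overall E[X²] = 0.18·9.86 + 0.14·19.22 + 0.27·92.65 + 0.41·36.98 = 44.6429.

44.643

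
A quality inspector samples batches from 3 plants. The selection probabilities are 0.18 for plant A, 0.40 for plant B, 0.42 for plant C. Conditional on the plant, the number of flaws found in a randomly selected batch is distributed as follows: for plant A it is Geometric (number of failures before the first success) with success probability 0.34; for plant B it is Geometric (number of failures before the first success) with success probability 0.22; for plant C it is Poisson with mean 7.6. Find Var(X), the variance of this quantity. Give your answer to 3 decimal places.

16.034

Per component, A: μ=1.94118, E[X²]=9.47751; B: μ=3.54545, E[X²]=28.686; C: μ=7.6, E[X²]=65.36.
E[X] = 0.18·1.94118 + 0.4·3.54545 + 0.42·7.6 = 4.95959.
E[X²] = 0.18·9.47751 + 0.4·28.686 + 0.42·65.36 = 40.6315.
Var(X) = E[X²] − (E[X])² = 40.6315 − 24.5976 = 16.034.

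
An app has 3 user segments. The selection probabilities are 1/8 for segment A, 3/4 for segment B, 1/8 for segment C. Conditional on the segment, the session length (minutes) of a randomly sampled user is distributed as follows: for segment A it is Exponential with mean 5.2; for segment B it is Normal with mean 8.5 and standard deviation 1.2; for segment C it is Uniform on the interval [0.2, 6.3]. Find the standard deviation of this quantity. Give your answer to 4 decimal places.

Per component, A: μ=5.2, E[X²]=54.08; B: μ=8.5, E[X²]=73.69; C: μ=3.25, E[X²]=13.6633.
E[X] = 0.125·5.2 + 0.75·8.5 + 0.125·3.25 = 7.43125.
E[X²] = 0.125·54.08 + 0.75·73.69 + 0.125·13.6633 = 63.7354.
Var(X) = E[X²] − (E[X])² = 63.7354 − 55.2235 = 8.51194.
SD(X) = √8.51194 = 2.91752.

2.9175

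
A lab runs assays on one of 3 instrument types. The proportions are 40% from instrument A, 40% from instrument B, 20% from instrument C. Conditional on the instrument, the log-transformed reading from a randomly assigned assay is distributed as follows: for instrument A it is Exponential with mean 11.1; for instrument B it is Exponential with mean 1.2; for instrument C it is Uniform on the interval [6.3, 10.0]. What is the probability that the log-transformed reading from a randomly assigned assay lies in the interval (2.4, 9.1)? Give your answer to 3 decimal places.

Conditional on each instrument, P(2.4 < X < 9.1): A: 0.36505; B: 0.134826; C: 0.756757.
By total probability, P(2.4 < X < 9.1) = 0.4·0.36505 + 0.4·0.134826 + 0.2·0.756757 = 0.351302.

0.351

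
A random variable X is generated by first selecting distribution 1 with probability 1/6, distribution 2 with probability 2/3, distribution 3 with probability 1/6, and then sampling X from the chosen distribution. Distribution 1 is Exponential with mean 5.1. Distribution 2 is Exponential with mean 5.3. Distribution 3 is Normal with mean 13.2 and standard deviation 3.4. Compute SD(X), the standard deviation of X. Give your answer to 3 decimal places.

Per component, 1: μ=5.1, E[X²]=52.02; 2: μ=5.3, E[X²]=56.18; 3: μ=13.2, E[X²]=185.8.
E[X] = 0.166667·5.1 + 0.666667·5.3 + 0.166667·13.2 = 6.58333.
E[X²] = 0.166667·52.02 + 0.666667·56.18 + 0.166667·185.8 = 77.09.
Var(X) = E[X²] − (E[X])² = 77.09 − 43.3403 = 33.7497.
SD(X) = √33.7497 = 5.80945.

5.809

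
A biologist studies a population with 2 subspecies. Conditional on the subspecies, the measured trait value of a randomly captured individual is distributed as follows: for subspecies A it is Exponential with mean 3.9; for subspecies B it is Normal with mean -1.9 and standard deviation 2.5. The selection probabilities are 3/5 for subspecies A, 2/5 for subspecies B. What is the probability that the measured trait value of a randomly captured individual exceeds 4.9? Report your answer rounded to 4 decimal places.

Conditional on each subspecies, P(X > 4.9): A: 0.284674; B: 0.0032641.
By total probability, P(X > 4.9) = 0.6·0.284674 + 0.4·0.0032641 = 0.17211.

0.1721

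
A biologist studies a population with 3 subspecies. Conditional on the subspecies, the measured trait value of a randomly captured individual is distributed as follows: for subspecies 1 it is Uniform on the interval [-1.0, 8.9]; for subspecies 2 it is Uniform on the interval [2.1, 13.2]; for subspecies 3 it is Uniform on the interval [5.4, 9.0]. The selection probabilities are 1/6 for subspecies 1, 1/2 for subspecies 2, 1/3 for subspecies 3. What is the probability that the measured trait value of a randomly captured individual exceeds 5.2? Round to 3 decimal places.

Conditional on each subspecies, P(X > 5.2): 1: 0.373737; 2: 0.720721; 3: 1.
By total probability, P(X > 5.2) = 0.166667·0.373737 + 0.5·0.720721 + 0.333333·1 = 0.755983.

0.756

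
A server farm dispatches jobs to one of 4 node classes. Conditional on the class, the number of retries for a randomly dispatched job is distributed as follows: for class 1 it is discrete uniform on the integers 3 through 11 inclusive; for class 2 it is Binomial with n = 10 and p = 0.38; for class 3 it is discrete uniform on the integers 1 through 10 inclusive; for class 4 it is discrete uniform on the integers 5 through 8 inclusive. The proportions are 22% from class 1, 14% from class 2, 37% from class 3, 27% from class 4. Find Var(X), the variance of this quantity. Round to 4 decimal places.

6.2251

Per component, 1: μ=7, E[X²]=55.6667; 2: μ=3.8, E[X²]=16.796; 3: μ=5.5, E[X²]=38.5; 4: μ=6.5, E[X²]=43.5.
E[X] = 0.22·7 + 0.14·3.8 + 0.37·5.5 + 0.27·6.5 = 5.862.
E[X²] = 0.22·55.6667 + 0.14·16.796 + 0.37·38.5 + 0.27·43.5 = 40.5881.
Var(X) = E[X²] − (E[X])² = 40.5881 − 34.363 = 6.22506.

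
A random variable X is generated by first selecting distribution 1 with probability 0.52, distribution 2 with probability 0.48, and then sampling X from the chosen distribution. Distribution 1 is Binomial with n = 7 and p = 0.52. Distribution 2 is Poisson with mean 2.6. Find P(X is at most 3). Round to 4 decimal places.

0.5906

Conditional on each component, P(X ≤ 3): 1: 0.45632; 2: 0.736002.
By total probability, P(X ≤ 3) = 0.52·0.45632 + 0.48·0.736002 = 0.590567.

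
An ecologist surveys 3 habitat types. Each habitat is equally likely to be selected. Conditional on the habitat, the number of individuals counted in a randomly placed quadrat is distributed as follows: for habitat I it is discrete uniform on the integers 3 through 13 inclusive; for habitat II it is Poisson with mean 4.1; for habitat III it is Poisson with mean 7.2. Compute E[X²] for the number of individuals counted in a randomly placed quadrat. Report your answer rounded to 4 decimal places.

For each component E[X²] = Var + (mean)², giving I: 74; II: 20.91; III: 59.04.
Overall E[X²] = 0.333333·74 + 0.333333·20.91 + 0.333333·59.04 = 51.3167.

51.3167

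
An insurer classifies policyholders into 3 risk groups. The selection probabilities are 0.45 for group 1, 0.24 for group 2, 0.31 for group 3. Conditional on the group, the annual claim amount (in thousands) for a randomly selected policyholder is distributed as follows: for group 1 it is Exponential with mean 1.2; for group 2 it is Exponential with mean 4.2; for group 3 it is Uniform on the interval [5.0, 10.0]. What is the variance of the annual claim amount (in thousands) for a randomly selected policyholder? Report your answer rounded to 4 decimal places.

12.8464

Per component, 1: μ=1.2, E[X²]=2.88; 2: μ=4.2, E[X²]=35.28; 3: μ=7.5, E[X²]=58.3333.
E[X] = 0.45·1.2 + 0.24·4.2 + 0.31·7.5 = 3.873.
E[X²] = 0.45·2.88 + 0.24·35.28 + 0.31·58.3333 = 27.8465.
Var(X) = E[X²] − (E[X])² = 27.8465 − 15.0001 = 12.8464.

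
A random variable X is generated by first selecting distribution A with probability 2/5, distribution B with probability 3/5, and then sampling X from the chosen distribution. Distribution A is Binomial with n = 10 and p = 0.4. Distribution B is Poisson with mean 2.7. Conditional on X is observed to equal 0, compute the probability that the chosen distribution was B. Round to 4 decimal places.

0.9434

Likelihoods P(X=0 | ·): A: 0.00604662; B: 0.0672055.
Posterior ∝ prior × likelihood. Numerator for B: 0.6·0.0672055 = 0.0403233.
Normalizing constant: 0.4·0.00604662 + 0.6·0.0672055 = 0.042742.
P(B | observation) = 0.0403233 / 0.042742 = 0.943413.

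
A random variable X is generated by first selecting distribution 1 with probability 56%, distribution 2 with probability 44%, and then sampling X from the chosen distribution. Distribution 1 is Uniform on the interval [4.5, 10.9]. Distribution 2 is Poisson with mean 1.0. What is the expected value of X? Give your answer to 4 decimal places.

Component means — 1: 7.7; 2: 1.
E[X] = 0.56·7.7 + 0.44·1 = 4.752.

4.7520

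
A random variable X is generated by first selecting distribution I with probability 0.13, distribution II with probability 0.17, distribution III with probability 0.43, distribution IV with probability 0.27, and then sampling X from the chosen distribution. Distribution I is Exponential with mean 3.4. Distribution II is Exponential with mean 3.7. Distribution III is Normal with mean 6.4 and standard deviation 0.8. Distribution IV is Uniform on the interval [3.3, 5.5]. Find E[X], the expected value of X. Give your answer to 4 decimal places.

Component means — I: 3.4; II: 3.7; III: 6.4; IV: 4.4.
E[X] = 0.13·3.4 + 0.17·3.7 + 0.43·6.4 + 0.27·4.4 = 5.011.

5.0110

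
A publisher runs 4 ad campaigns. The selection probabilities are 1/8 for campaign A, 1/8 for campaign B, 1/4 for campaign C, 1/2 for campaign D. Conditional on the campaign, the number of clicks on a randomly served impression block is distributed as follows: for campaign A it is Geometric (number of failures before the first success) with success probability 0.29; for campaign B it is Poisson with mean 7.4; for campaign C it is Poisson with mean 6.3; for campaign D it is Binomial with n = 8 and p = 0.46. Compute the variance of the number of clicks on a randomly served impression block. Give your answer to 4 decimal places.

Per component, A: μ=2.44828, E[X²]=14.4364; B: μ=7.4, E[X²]=62.16; C: μ=6.3, E[X²]=45.99; D: μ=3.68, E[X²]=15.5296.
E[X] = 0.125·2.44828 + 0.125·7.4 + 0.25·6.3 + 0.5·3.68 = 4.64603.
E[X²] = 0.125·14.4364 + 0.125·62.16 + 0.25·45.99 + 0.5·15.5296 = 28.8368.
Var(X) = E[X²] − (E[X])² = 28.8368 − 21.5856 = 7.25121.

7.2512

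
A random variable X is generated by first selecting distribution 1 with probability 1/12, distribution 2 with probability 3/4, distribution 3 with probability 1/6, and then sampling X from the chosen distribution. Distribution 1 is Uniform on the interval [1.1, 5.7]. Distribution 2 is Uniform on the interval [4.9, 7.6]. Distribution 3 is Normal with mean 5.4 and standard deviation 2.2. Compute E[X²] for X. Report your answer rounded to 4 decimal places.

36.5294

For each component E[X²] = Var + (mean)², giving 1: 13.3233; 2: 39.67; 3: 34.
Overall E[X²] = 0.0833333·13.3233 + 0.75·39.67 + 0.166667·34 = 36.5294.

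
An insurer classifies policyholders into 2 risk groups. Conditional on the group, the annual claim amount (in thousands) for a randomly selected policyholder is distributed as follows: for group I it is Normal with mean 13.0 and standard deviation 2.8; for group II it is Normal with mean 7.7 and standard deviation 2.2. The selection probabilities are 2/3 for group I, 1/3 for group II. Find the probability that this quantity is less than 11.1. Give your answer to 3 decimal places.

Conditional on each group, P(X < 11.1): I: 0.248705; II: 0.938882.
By total probability, P(X < 11.1) = 0.666667·0.248705 + 0.333333·0.938882 = 0.478764.

0.479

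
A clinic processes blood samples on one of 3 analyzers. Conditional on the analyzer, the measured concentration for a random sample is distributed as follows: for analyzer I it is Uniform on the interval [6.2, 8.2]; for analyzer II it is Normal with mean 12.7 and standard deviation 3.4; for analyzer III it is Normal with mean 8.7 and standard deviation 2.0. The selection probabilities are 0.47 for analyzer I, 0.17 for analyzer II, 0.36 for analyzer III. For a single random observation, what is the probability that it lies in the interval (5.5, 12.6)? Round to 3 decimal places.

Conditional on each analyzer, P(5.5 < X < 12.6): I: 1; II: 0.471166; III: 0.919613.
By total probability, P(5.5 < X < 12.6) = 0.47·1 + 0.17·0.471166 + 0.36·0.919613 = 0.881159.

0.881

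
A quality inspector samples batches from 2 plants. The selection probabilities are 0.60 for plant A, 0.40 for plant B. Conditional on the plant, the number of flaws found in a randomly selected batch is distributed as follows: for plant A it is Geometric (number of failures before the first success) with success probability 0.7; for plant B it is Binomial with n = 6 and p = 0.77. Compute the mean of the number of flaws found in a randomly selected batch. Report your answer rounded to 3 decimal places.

Component means — A: 0.428571; B: 4.62.
E[X] = 0.6·0.428571 + 0.4·4.62 = 2.10514.

2.105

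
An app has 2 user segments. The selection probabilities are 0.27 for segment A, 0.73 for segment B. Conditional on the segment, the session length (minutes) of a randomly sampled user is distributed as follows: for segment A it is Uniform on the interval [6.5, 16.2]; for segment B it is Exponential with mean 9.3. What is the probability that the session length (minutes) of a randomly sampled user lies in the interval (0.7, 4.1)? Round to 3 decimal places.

0.207

Conditional on each segment, P(0.7 < X < 4.1): A: 0; B: 0.284011.
By total probability, P(0.7 < X < 4.1) = 0.27·0 + 0.73·0.284011 = 0.207328.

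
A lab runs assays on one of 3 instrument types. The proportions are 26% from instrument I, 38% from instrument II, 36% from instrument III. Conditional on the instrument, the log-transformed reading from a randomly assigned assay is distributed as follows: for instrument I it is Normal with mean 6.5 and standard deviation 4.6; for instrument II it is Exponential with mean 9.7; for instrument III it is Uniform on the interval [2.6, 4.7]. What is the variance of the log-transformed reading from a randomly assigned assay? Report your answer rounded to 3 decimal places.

48.167

Per component, I: μ=6.5, E[X²]=63.41; II: μ=9.7, E[X²]=188.18; III: μ=3.65, E[X²]=13.69.
E[X] = 0.26·6.5 + 0.38·9.7 + 0.36·3.65 = 6.69.
E[X²] = 0.26·63.41 + 0.38·188.18 + 0.36·13.69 = 92.9234.
Var(X) = E[X²] − (E[X])² = 92.9234 − 44.7561 = 48.1673.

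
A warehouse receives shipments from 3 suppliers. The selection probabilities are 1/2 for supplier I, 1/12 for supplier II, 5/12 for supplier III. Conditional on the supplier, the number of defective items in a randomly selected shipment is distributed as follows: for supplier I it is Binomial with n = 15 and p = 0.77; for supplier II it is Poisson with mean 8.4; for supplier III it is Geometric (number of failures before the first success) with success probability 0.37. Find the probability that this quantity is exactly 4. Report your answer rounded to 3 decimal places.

Conditional on each supplier, P(X = 4): I: 4.57195e-05; II: 0.0466479; III: 0.058286.
By total probability, P(X = 4) = 0.5·4.57195e-05 + 0.0833333·0.0466479 + 0.416667·0.058286 = 0.028196.

0.028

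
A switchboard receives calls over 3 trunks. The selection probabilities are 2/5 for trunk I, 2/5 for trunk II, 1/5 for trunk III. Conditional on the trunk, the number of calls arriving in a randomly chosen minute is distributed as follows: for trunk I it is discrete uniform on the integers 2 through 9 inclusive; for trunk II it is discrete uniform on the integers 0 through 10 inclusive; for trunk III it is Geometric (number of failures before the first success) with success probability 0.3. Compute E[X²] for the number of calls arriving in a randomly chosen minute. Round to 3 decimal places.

30.844

For each component E[X²] = Var + (mean)², giving I: 35.5; II: 35; III: 13.2222.
Overall E[X²] = 0.4·35.5 + 0.4·35 + 0.2·13.2222 = 30.8444.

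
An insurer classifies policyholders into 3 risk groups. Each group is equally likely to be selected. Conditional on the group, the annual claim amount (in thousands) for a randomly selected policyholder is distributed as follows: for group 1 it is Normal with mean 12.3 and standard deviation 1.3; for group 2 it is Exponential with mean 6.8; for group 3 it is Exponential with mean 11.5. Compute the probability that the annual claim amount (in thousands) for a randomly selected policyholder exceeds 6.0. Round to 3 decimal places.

0.669

Conditional on each group, P(X > 6.0): 1: 0.999999; 2: 0.413808; 3: 0.593487.
By total probability, P(X > 6.0) = 0.333333·0.999999 + 0.333333·0.413808 + 0.333333·0.593487 = 0.669098.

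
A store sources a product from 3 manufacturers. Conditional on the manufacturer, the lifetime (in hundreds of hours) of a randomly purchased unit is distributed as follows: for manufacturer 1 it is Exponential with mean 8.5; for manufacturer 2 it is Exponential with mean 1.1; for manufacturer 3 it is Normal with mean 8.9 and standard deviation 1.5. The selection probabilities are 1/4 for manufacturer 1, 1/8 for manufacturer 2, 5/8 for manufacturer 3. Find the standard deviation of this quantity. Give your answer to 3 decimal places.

Per component, 1: μ=8.5, E[X²]=144.5; 2: μ=1.1, E[X²]=2.42; 3: μ=8.9, E[X²]=81.46.
E[X] = 0.25·8.5 + 0.125·1.1 + 0.625·8.9 = 7.825.
E[X²] = 0.25·144.5 + 0.125·2.42 + 0.625·81.46 = 87.34.
Var(X) = E[X²] − (E[X])² = 87.34 − 61.2306 = 26.1094.
SD(X) = √26.1094 = 5.10973.

5.110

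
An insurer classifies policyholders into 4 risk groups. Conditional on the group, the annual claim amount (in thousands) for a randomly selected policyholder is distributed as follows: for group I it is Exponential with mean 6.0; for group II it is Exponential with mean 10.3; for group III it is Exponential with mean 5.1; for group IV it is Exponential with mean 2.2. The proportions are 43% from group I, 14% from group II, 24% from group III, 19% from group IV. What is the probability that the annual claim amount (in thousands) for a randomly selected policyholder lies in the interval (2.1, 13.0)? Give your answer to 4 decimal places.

0.5412

Conditional on each group, P(2.1 < X < 13.0): I: 0.590129; II: 0.532509; III: 0.584322; IV: 0.382272.
By total probability, P(2.1 < X < 13.0) = 0.43·0.590129 + 0.14·0.532509 + 0.24·0.584322 + 0.19·0.382272 = 0.541176.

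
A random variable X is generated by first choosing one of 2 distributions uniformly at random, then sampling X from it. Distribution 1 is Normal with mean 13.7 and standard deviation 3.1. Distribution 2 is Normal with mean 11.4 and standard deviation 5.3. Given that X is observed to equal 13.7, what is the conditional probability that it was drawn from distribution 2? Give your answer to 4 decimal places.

0.3474

Likelihoods f(13.7 | ·): 1: 0.128691; 2: 0.0685078.
Posterior ∝ prior × likelihood. Numerator for 2: 0.5·0.0685078 = 0.0342539.
Normalizing constant: 0.5·0.128691 + 0.5·0.0685078 = 0.0985995.
P(2 | observation) = 0.0342539 / 0.0985995 = 0.347405.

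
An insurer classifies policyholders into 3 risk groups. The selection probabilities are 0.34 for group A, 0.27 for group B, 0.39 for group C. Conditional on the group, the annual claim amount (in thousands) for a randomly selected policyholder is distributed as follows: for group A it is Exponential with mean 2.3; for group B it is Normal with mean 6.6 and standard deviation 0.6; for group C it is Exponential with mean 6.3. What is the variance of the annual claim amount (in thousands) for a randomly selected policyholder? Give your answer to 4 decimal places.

21.2034

Per component, A: μ=2.3, E[X²]=10.58; B: μ=6.6, E[X²]=43.92; C: μ=6.3, E[X²]=79.38.
E[X] = 0.34·2.3 + 0.27·6.6 + 0.39·6.3 = 5.021.
E[X²] = 0.34·10.58 + 0.27·43.92 + 0.39·79.38 = 46.4138.
Var(X) = E[X²] − (E[X])² = 46.4138 − 25.2104 = 21.2034.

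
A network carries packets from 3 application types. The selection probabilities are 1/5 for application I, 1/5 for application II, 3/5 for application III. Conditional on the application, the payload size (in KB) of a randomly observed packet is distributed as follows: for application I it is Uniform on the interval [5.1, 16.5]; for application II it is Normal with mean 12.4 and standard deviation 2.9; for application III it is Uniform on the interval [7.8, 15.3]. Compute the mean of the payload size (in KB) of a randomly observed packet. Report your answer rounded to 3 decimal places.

11.570

Component means — I: 10.8; II: 12.4; III: 11.55.
E[X] = 0.2·10.8 + 0.2·12.4 + 0.6·11.55 = 11.57.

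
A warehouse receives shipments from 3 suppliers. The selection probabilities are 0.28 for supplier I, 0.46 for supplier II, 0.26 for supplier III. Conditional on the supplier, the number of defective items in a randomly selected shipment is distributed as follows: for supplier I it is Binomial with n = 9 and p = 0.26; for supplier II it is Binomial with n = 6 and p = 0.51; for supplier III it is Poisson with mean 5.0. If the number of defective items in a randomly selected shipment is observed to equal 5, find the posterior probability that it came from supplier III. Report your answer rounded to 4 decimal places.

Likelihoods P(X=5 | ·): I: 0.0448915; II: 0.101437; III: 0.175467.
Posterior ∝ prior × likelihood. Numerator for III: 0.26·0.175467 = 0.0456215.
Normalizing constant: 0.28·0.0448915 + 0.46·0.101437 + 0.26·0.175467 = 0.104852.
P(III | observation) = 0.0456215 / 0.104852 = 0.435102.

0.4351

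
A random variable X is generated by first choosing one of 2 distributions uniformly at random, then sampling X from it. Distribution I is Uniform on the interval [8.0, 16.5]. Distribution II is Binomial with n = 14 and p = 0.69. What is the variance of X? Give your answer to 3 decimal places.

Per component, I: μ=12.25, E[X²]=156.083; II: μ=9.66, E[X²]=96.3102.
E[X] = 0.5·12.25 + 0.5·9.66 = 10.955.
E[X²] = 0.5·156.083 + 0.5·96.3102 = 126.197.
Var(X) = E[X²] − (E[X])² = 126.197 − 120.012 = 6.18474.

6.185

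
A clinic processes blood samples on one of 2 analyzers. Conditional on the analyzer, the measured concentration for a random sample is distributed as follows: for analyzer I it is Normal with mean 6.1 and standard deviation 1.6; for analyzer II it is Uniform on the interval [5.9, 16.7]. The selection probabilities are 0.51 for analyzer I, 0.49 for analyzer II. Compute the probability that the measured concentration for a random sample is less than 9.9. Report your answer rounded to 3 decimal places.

0.687

Conditional on each analyzer, P(X < 9.9): I: 0.991226; II: 0.37037.
By total probability, P(X < 9.9) = 0.51·0.991226 + 0.49·0.37037 = 0.687006.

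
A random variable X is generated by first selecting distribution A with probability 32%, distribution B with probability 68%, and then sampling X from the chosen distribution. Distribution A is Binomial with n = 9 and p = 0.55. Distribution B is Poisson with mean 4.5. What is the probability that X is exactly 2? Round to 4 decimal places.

Conditional on each component, P(X = 2): A: 0.0406926; B: 0.112479.
By total probability, P(X = 2) = 0.32·0.0406926 + 0.68·0.112479 = 0.0895071.

0.0895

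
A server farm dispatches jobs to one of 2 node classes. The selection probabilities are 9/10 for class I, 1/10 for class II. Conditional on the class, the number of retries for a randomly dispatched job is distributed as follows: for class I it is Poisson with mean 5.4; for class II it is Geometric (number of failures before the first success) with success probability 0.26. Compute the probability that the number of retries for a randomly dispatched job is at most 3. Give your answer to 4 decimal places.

Conditional on each class, P(X ≤ 3): I: 0.213291; II: 0.700134.
By total probability, P(X ≤ 3) = 0.9·0.213291 + 0.1·0.700134 = 0.261975.

0.2620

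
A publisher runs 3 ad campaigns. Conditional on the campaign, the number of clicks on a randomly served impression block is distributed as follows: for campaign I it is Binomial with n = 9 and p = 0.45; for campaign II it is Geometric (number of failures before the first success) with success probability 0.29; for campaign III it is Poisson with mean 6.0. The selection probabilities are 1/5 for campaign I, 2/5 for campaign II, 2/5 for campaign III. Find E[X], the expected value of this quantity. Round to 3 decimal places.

4.189

Component means — I: 4.05; II: 2.44828; III: 6.
E[X] = 0.2·4.05 + 0.4·2.44828 + 0.4·6 = 4.18931.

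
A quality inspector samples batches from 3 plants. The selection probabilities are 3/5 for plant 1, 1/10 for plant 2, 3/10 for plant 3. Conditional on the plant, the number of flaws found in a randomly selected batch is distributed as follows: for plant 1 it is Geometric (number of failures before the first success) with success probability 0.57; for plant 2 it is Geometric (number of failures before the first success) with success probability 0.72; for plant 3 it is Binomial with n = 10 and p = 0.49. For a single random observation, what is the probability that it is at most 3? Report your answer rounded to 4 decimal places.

Conditional on each plant, P(X ≤ 3): 1: 0.965812; 2: 0.993853; 3: 0.188773.
By total probability, P(X ≤ 3) = 0.6·0.965812 + 0.1·0.993853 + 0.3·0.188773 = 0.735504.

0.7355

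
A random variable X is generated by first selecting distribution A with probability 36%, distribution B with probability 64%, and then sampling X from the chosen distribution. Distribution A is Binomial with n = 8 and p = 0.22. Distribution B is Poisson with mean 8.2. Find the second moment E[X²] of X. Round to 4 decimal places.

49.8909

For each component E[X²] = Var + (mean)², giving A: 4.4704; B: 75.44.
Overall E[X²] = 0.36·4.4704 + 0.64·75.44 = 49.8909.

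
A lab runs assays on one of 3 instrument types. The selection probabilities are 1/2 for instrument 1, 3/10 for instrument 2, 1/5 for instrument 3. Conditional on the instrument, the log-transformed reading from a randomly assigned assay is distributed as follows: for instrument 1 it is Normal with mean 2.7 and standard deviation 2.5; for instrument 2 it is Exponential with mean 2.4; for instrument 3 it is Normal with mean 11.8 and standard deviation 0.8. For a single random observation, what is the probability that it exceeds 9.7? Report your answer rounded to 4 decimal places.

0.2057

Conditional on each instrument, P(X > 9.7): 1: 0.00255513; 2: 0.0175682; 3: 0.995668.
By total probability, P(X > 9.7) = 0.5·0.00255513 + 0.3·0.0175682 + 0.2·0.995668 = 0.205682.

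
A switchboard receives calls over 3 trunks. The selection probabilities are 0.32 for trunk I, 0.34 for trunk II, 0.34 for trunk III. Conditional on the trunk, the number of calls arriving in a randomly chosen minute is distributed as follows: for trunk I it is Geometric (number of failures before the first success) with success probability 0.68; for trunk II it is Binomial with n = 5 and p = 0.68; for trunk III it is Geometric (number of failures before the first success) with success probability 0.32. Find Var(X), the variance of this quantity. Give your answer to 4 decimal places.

4.2686

Per component, I: μ=0.470588, E[X²]=0.913495; II: μ=3.4, E[X²]=12.648; III: μ=2.125, E[X²]=11.1562.
E[X] = 0.32·0.470588 + 0.34·3.4 + 0.34·2.125 = 2.02909.
E[X²] = 0.32·0.913495 + 0.34·12.648 + 0.34·11.1562 = 8.38576.
Var(X) = E[X²] − (E[X])² = 8.38576 − 4.1172 = 4.26856.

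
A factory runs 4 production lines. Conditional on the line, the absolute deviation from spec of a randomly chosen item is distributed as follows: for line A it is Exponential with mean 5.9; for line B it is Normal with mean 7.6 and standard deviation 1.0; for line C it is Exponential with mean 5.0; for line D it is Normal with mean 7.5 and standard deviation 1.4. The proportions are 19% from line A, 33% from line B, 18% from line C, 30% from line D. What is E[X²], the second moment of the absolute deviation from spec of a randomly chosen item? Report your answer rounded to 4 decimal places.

For each component E[X²] = Var + (mean)², giving A: 69.62; B: 58.76; C: 50; D: 58.21.
Overall E[X²] = 0.19·69.62 + 0.33·58.76 + 0.18·50 + 0.3·58.21 = 59.0816.

59.0816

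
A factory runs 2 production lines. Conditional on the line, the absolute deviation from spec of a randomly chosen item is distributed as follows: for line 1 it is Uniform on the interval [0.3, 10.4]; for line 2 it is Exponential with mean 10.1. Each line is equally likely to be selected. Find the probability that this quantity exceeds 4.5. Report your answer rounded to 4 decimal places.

Conditional on each line, P(X > 4.5): 1: 0.584158; 2: 0.640475.
By total probability, P(X > 4.5) = 0.5·0.584158 + 0.5·0.640475 = 0.612317.

0.6123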